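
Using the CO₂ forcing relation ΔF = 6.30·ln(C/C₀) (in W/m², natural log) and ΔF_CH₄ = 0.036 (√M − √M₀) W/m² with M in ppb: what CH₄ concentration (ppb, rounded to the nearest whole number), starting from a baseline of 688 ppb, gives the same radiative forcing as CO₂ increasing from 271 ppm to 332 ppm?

M ≈ 3814 ppb

CO₂ forcing: 6.30 × ln(332/271) = 6.30 × 0.203016 = 1.27900 W/m².
Set 0.036(√M − √688) = 1.27900: √M = 1.27900/0.036 + √688 = 35.5278 + 26.2298 = 61.7576.
M = (61.7576)² = 3814.00 ppb.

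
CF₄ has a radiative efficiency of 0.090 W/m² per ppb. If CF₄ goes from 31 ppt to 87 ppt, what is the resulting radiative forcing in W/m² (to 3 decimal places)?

CF₄: Δ = 87 − 31 = 56 ppt = 0.056 ppb; ΔF = 0.090 × 0.056 = 0.0050 W/m².

ΔF = 0.005 W/m²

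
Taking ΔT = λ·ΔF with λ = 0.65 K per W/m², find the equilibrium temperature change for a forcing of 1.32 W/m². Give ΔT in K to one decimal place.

ΔT = λ ΔF = 0.65 × 1.32 = 0.8580 K.

ΔT = 0.9 K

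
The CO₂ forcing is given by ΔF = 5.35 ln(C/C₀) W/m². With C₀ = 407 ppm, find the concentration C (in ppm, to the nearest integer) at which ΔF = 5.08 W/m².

C ≈ 1052 ppm

Set 5.35 ln(C/407) = 5.08, so ln(C/407) = 5.08/5.35 = 0.94953.
Then C/407 = e^0.94953 = 2.58449, giving C = 407 × 2.58449 = 1051.89 ppm.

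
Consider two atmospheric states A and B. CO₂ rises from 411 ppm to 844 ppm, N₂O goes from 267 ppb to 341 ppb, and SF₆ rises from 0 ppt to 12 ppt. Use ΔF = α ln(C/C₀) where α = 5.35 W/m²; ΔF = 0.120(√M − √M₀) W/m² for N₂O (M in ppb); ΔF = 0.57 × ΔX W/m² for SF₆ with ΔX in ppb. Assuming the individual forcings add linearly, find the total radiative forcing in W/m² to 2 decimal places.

ΔF = 4.11 W/m²

CO₂: 5.35 × ln(844/411) = 5.35 × ln(2.05353) = 5.35 × 0.71956 = 3.8496 W/m².
N₂O: 0.120 × (√341 − √267) = 0.120 × (18.4662 − 16.3401) = 0.120 × 2.1261 = 0.2551 W/m².
SF₆: Δ = 12 − 0 = 12 ppt = 0.012 ppb; ΔF = 0.57 × 0.012 = 0.0068 W/m².
Total ΔF = 3.8496 + 0.2551 + 0.0068 = 4.1115 W/m².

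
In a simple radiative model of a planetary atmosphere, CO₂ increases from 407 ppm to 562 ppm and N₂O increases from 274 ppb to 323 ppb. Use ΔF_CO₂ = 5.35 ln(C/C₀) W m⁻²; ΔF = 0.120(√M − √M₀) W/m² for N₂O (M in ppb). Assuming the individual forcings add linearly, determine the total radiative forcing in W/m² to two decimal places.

ΔF = 1.90 W/m²

CO₂: 5.35 × ln(562/407) = 5.35 × ln(1.38084) = 5.35 × 0.32269 = 1.7264 W/m².
N₂O: 0.120 × (√323 − √274) = 0.120 × (17.9722 − 16.5529) = 0.120 × 1.4193 = 0.1703 W/m².
Total ΔF = 1.7264 + 0.1703 = 1.8967 W/m².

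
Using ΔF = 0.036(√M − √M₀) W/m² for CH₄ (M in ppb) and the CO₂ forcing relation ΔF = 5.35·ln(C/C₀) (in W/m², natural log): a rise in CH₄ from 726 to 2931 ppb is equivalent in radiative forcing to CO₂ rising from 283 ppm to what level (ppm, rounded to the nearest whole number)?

CH₄ forcing: 0.036 × (√2931 − √726) = 0.036 × (54.1387 − 26.9444) = 0.036 × 27.1943 = 0.97899 W/m².
Set 5.35 ln(C/283) = 0.97899: ln(C/283) = 0.97899/5.35 = 0.18299, so C = 283 × e^0.18299 = 283 × 1.20080 = 339.83 ppm.

C ≈ 340 ppm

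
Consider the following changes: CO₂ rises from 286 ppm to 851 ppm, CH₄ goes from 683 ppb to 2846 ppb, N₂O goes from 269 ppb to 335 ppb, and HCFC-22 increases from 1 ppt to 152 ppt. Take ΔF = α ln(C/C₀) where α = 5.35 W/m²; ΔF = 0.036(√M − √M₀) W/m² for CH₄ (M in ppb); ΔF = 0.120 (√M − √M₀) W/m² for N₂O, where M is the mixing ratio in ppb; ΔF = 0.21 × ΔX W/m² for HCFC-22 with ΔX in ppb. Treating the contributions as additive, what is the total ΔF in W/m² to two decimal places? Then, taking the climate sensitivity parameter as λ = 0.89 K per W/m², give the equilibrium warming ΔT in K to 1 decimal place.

ΔF = 7.07 W/m²; ΔT = 6.3 K

CO₂: 5.35 × ln(851/286) = 5.35 × ln(2.97552) = 5.35 × 1.09042 = 5.8337 W/m².
CH₄: 0.036 × (√2846 − √683) = 0.036 × (53.3479 − 26.1343) = 0.036 × 27.2136 = 0.9797 W/m².
N₂O: 0.120 × (√335 − √269) = 0.120 × (18.3030 − 16.4012) = 0.120 × 1.9018 = 0.2282 W/m².
HCFC-22: Δ = 152 − 1 = 151 ppt = 0.151 ppb; ΔF = 0.21 × 0.151 = 0.0317 W/m².
Total ΔF = 5.8337 + 0.9797 + 0.2282 + 0.0317 = 7.0733 W/m².
ΔT = λ ΔF = 0.89 × 7.07 = 6.2923 K.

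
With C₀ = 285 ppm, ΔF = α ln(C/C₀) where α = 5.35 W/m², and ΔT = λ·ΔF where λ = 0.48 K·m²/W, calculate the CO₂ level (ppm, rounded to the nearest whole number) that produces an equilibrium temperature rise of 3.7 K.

C ≈ 1204 ppm

Required forcing: ΔF = ΔT/λ = 3.7/0.48 = 7.7083 W/m².
Then ln(C/285) = ΔF/5.35 = 7.7083/5.35 = 1.44080.
So C = 285 × e^1.44080 = 285 × 4.22407 = 1203.86 ppm.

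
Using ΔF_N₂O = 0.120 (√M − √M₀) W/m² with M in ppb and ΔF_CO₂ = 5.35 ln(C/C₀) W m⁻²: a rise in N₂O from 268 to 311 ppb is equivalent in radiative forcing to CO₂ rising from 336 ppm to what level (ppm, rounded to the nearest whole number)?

N₂O forcing: 0.120 × (√311 − √268) = 0.120 × (17.6352 − 16.3707) = 0.120 × 1.2645 = 0.15174 W/m².
Set 5.35 ln(C/336) = 0.15174: ln(C/336) = 0.15174/5.35 = 0.02836, so C = 336 × e^0.02836 = 336 × 1.02877 = 345.67 ppm.

C ≈ 346 ppm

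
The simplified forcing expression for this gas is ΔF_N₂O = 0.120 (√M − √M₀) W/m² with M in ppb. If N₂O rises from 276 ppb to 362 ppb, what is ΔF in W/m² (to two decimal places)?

ΔF = 0.29 W/m²

N₂O: 0.120 × (√362 − √276) = 0.120 × (19.0263 − 16.6132) = 0.120 × 2.4131 = 0.2896 W/m².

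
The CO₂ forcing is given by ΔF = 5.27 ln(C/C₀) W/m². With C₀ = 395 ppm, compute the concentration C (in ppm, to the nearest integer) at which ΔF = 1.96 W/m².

Set 5.27 ln(C/395) = 1.96, so ln(C/395) = 1.96/5.27 = 0.37192.
Then C/395 = e^0.37192 = 1.45052, giving C = 395 × 1.45052 = 572.96 ppm.

C ≈ 573 ppm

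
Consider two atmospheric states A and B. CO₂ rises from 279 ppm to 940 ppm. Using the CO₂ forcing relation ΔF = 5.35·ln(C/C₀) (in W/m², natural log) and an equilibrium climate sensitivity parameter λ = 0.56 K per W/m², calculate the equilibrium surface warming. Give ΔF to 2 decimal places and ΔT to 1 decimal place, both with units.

CO₂: 5.35 × ln(940/279) = 5.35 × ln(3.36918) = 5.35 × 1.21467 = 6.4985 W/m².
ΔT = λ ΔF = 0.56 × 6.50 = 3.6400 K.

ΔF = 6.50 W/m²; ΔT = 3.6 K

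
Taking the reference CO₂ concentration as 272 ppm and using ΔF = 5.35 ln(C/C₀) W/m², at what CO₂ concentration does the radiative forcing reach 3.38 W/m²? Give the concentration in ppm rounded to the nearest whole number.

C ≈ 512 ppm

Set 5.35 ln(C/272) = 3.38, so ln(C/272) = 3.38/5.35 = 0.63178.
Then C/272 = e^0.63178 = 1.88096, giving C = 272 × 1.88096 = 511.62 ppm.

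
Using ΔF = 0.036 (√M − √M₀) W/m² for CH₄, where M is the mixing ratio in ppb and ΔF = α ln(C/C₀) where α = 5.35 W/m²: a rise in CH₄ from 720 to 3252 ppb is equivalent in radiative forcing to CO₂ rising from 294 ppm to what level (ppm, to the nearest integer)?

C ≈ 360 ppm

CH₄ forcing: 0.036 × (√3252 − √720) = 0.036 × (57.0263 − 26.8328) = 0.036 × 30.1935 = 1.08697 W/m².
Set 5.35 ln(C/294) = 1.08697: ln(C/294) = 1.08697/5.35 = 0.20317, so C = 294 × e^0.20317 = 294 × 1.22528 = 360.23 ppm.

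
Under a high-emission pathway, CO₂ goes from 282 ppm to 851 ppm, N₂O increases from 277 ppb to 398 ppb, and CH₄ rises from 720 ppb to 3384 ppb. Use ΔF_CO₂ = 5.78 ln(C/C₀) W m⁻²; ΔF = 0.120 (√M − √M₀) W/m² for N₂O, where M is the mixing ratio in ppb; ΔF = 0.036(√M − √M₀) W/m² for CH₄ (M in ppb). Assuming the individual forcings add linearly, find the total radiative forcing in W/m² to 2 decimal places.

CO₂: 5.78 × ln(851/282) = 5.78 × ln(3.01773) = 5.78 × 1.10450 = 6.3840 W/m².
N₂O: 0.120 × (√398 − √277) = 0.120 × (19.9499 − 16.6433) = 0.120 × 3.3066 = 0.3968 W/m².
CH₄: 0.036 × (√3384 − √720) = 0.036 × (58.1722 − 26.8328) = 0.036 × 31.3394 = 1.1282 W/m².
Total ΔF = 6.3840 + 0.3968 + 1.1282 = 7.9090 W/m².

ΔF = 7.91 W/m²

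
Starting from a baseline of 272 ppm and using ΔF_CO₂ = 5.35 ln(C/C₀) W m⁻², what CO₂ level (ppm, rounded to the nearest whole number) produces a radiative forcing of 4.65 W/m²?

C ≈ 649 ppm

Set 5.35 ln(C/272) = 4.65, so ln(C/272) = 4.65/5.35 = 0.86916.
Then C/272 = e^0.86916 = 2.38491, giving C = 272 × 2.38491 = 648.70 ppm.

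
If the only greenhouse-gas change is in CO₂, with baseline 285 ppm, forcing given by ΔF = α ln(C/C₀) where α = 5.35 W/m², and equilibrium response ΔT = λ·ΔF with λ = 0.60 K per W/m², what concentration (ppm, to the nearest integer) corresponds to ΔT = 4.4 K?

C ≈ 1122 ppm

Required forcing: ΔF = ΔT/λ = 4.4/0.60 = 7.3333 W/m².
Then ln(C/285) = ΔF/5.35 = 7.3333/5.35 = 1.37071.
So C = 285 × e^1.37071 = 285 × 3.93815 = 1122.37 ppm.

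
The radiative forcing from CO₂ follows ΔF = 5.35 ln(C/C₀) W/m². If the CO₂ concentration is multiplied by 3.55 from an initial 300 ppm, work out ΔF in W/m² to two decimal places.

ΔF = 6.78 W/m²

ΔF = 5.35 × ln(3.55) = 5.35 × 1.26695 = 6.7782 W/m².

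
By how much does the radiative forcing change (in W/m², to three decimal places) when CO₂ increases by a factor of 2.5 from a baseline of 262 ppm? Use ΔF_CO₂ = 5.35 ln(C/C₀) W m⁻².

Because the forcing depends only on the ratio C/C₀, the initial concentration does not enter.
ΔF = 5.35 × ln(2.5) = 5.35 × 0.91629 = 4.9022 W/m².

ΔF = 4.902 W/m²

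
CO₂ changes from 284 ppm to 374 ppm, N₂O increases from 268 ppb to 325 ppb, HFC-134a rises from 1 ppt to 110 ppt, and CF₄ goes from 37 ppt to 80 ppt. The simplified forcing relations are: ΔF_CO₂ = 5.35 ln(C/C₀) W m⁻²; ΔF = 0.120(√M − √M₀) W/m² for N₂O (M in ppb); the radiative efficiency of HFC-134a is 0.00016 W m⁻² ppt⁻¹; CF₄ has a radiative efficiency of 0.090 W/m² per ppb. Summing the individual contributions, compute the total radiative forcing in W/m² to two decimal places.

CO₂: 5.35 × ln(374/284) = 5.35 × ln(1.31690) = 5.35 × 0.27528 = 1.4727 W/m².
N₂O: 0.120 × (√325 − √268) = 0.120 × (18.0278 − 16.3707) = 0.120 × 1.6571 = 0.1989 W/m².
HFC-134a: ΔF = 0.00016 × (110 − 1) = 0.00016 × 109 = 0.0174 W/m².
CF₄: Δ = 80 − 37 = 43 ppt = 0.043 ppb; ΔF = 0.090 × 0.043 = 0.0039 W/m².
Total ΔF = 1.4727 + 0.1989 + 0.0174 + 0.0039 = 1.6929 W/m².

ΔF = 1.69 W/m²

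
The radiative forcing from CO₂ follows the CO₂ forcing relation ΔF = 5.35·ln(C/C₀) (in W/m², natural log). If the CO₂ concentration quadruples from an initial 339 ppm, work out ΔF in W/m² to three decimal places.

ΔF = 5.35 × ln(4) = 5.35 × 1.38629 = 7.4167 W/m².

ΔF = 7.417 W/m²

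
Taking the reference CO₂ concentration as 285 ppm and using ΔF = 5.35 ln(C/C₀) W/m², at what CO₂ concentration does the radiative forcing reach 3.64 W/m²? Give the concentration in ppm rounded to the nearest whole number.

Set 5.35 ln(C/285) = 3.64, so ln(C/285) = 3.64/5.35 = 0.68037.
Then C/285 = e^0.68037 = 1.97461, giving C = 285 × 1.97461 = 562.76 ppm.

C ≈ 563 ppm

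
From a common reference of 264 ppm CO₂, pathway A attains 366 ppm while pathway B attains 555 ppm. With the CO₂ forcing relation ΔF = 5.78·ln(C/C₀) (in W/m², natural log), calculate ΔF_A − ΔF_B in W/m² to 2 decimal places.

ΔF_A = 5.78 ln(366/264) = 5.78 × 0.32668 = 1.8882 W/m².
ΔF_B = 5.78 ln(555/264) = 5.78 × 0.74302 = 4.2947 W/m².
Difference: 1.8882 − 4.2947 = -2.4065 W/m².

ΔF_A − ΔF_B = -2.41 W/m²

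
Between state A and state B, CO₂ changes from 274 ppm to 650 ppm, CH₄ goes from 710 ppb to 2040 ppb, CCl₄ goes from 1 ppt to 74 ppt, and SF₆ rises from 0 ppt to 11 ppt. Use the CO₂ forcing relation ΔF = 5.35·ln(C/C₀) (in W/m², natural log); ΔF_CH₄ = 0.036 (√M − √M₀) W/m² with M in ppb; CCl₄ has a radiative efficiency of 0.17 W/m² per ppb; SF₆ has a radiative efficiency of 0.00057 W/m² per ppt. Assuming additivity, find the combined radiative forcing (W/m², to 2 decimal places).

ΔF = 5.31 W/m²

CO₂: 5.35 × ln(650/274) = 5.35 × ln(2.37226) = 5.35 × 0.86384 = 4.6215 W/m².
CH₄: 0.036 × (√2040 − √710) = 0.036 × (45.1664 − 26.6458) = 0.036 × 18.5206 = 0.6667 W/m².
CCl₄: Δ = 74 − 1 = 73 ppt = 0.073 ppb; ΔF = 0.17 × 0.073 = 0.0124 W/m².
SF₆: ΔF = 0.00057 × (11 − 0) = 0.00057 × 11 = 0.0063 W/m².
Total ΔF = 4.6215 + 0.6667 + 0.0124 + 0.0063 = 5.3069 W/m².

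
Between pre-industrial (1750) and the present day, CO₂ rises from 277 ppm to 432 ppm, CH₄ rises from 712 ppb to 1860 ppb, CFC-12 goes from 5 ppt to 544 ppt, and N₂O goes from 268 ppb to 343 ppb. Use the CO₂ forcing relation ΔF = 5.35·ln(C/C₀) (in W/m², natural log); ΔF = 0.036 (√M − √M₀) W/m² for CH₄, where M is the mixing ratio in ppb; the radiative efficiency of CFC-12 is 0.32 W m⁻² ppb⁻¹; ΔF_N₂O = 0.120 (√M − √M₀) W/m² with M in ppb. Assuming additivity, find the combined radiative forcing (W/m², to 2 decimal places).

ΔF = 3.40 W/m²

CO₂: 5.35 × ln(432/277) = 5.35 × ln(1.55957) = 5.35 × 0.44441 = 2.3776 W/m².
CH₄: 0.036 × (√1860 − √712) = 0.036 × (43.1277 − 26.6833) = 0.036 × 16.4444 = 0.5920 W/m².
CFC-12: Δ = 544 − 5 = 539 ppt = 0.539 ppb; ΔF = 0.32 × 0.539 = 0.1725 W/m².
N₂O: 0.120 × (√343 − √268) = 0.120 × (18.5203 − 16.3707) = 0.120 × 2.1496 = 0.2580 W/m².
Total ΔF = 2.3776 + 0.5920 + 0.1725 + 0.2580 = 3.4001 W/m².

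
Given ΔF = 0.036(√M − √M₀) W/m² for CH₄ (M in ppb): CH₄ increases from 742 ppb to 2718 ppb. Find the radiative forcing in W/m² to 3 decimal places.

ΔF = 0.896 W/m²

CH₄: 0.036 × (√2718 − √742) = 0.036 × (52.1344 − 27.2397) = 0.036 × 24.8947 = 0.8962 W/m².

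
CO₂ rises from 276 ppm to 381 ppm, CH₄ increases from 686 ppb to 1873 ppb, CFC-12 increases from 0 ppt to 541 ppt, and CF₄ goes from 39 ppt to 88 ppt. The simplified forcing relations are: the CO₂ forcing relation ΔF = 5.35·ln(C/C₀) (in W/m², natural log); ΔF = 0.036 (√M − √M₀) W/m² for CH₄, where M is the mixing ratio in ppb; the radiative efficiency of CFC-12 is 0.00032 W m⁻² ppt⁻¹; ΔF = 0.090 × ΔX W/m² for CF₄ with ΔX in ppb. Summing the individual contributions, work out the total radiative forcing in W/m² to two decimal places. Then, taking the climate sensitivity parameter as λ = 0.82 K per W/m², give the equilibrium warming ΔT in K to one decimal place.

CO₂: 5.35 × ln(381/276) = 5.35 × ln(1.38043) = 5.35 × 0.32240 = 1.7248 W/m².
CH₄: 0.036 × (√1873 − √686) = 0.036 × (43.2782 − 26.1916) = 0.036 × 17.0866 = 0.6151 W/m².
CFC-12: ΔF = 0.00032 × (541 − 0) = 0.00032 × 541 = 0.1731 W/m².
CF₄: Δ = 88 − 39 = 49 ppt = 0.049 ppb; ΔF = 0.090 × 0.049 = 0.0044 W/m².
Total ΔF = 1.7248 + 0.6151 + 0.1731 + 0.0044 = 2.5174 W/m².
ΔT = λ ΔF = 0.82 × 2.52 = 2.0664 K.

ΔF = 2.52 W/m²; ΔT = 2.1 K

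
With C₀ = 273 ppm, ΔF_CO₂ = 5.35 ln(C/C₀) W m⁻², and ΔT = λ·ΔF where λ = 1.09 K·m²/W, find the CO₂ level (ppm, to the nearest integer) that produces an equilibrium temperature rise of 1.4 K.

C ≈ 347 ppm

Required forcing: ΔF = ΔT/λ = 1.4/1.09 = 1.2844 W/m².
Then ln(C/273) = ΔF/5.35 = 1.2844/5.35 = 0.24007.
So C = 273 × e^0.24007 = 273 × 1.27134 = 347.08 ppm.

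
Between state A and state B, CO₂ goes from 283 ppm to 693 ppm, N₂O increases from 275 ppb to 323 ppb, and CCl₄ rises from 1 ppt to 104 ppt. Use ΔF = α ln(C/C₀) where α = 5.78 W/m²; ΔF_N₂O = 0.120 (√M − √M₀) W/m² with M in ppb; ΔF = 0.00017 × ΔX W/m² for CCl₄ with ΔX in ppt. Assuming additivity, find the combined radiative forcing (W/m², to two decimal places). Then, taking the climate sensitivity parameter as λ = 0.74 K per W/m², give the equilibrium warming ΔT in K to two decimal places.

CO₂: 5.78 × ln(693/283) = 5.78 × ln(2.44876) = 5.78 × 0.89558 = 5.1765 W/m².
N₂O: 0.120 × (√323 − √275) = 0.120 × (17.9722 − 16.5831) = 0.120 × 1.3891 = 0.1667 W/m².
CCl₄: ΔF = 0.00017 × (104 − 1) = 0.00017 × 103 = 0.0175 W/m².
Total ΔF = 5.1765 + 0.1667 + 0.0175 = 5.3607 W/m².
ΔT = λ ΔF = 0.74 × 5.36 = 3.9664 K.

ΔF = 5.36 W/m²; ΔT = 3.97 K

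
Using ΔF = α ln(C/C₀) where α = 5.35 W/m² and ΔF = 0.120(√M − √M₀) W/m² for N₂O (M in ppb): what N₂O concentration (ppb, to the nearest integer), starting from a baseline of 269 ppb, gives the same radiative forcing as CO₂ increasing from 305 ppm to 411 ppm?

M ≈ 882 ppb

CO₂ forcing: 5.35 × ln(411/305) = 5.35 × 0.298281 = 1.59580 W/m².
Set 0.120(√M − √269) = 1.59580: √M = 1.59580/0.120 + √269 = 13.2983 + 16.4012 = 29.6995.
M = (29.6995)² = 882.06 ppb.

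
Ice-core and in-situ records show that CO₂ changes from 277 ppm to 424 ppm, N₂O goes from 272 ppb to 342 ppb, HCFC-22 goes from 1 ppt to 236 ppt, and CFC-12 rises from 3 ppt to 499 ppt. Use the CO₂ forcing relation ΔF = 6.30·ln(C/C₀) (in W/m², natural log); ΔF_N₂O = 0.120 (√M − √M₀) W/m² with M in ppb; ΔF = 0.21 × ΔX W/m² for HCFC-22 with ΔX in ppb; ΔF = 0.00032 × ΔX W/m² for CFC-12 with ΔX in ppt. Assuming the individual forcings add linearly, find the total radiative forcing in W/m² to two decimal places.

ΔF = 3.13 W/m²

CO₂: 6.30 × ln(424/277) = 6.30 × ln(1.53069) = 6.30 × 0.42572 = 2.6820 W/m².
N₂O: 0.120 × (√342 − √272) = 0.120 × (18.4932 − 16.4924) = 0.120 × 2.0008 = 0.2401 W/m².
HCFC-22: Δ = 236 − 1 = 235 ppt = 0.235 ppb; ΔF = 0.21 × 0.235 = 0.0494 W/m².
CFC-12: ΔF = 0.00032 × (499 − 3) = 0.00032 × 496 = 0.1587 W/m².
Total ΔF = 2.6820 + 0.2401 + 0.0494 + 0.1587 = 3.1302 W/m².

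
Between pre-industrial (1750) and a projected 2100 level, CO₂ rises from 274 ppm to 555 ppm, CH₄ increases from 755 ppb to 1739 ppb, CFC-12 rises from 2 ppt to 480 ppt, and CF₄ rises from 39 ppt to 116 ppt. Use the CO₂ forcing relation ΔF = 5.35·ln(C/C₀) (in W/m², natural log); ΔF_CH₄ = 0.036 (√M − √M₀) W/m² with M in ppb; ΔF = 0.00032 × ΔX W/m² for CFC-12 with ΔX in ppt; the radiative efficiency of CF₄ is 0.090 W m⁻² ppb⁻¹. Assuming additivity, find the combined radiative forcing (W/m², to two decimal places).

ΔF = 4.45 W/m²

CO₂: 5.35 × ln(555/274) = 5.35 × ln(2.02555) = 5.35 × 0.70584 = 3.7762 W/m².
CH₄: 0.036 × (√1739 − √755) = 0.036 × (41.7013 − 27.4773) = 0.036 × 14.2240 = 0.5121 W/m².
CFC-12: ΔF = 0.00032 × (480 − 2) = 0.00032 × 478 = 0.1530 W/m².
CF₄: Δ = 116 − 39 = 77 ppt = 0.077 ppb; ΔF = 0.090 × 0.077 = 0.0069 W/m².
Total ΔF = 3.7762 + 0.5121 + 0.1530 + 0.0069 = 4.4482 W/m².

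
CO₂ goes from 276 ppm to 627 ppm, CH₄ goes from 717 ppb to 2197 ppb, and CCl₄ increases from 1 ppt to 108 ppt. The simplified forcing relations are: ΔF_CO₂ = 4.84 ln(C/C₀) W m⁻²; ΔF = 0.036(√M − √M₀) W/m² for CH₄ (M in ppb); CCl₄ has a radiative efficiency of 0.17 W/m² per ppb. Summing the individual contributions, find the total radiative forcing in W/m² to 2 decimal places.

ΔF = 4.71 W/m²

CO₂: 4.84 × ln(627/276) = 4.84 × ln(2.27174) = 4.84 × 0.82055 = 3.9715 W/m².
CH₄: 0.036 × (√2197 − √717) = 0.036 × (46.8722 − 26.7769) = 0.036 × 20.0953 = 0.7234 W/m².
CCl₄: Δ = 108 − 1 = 107 ppt = 0.107 ppb; ΔF = 0.17 × 0.107 = 0.0182 W/m².
Total ΔF = 3.9715 + 0.7234 + 0.0182 = 4.7131 W/m².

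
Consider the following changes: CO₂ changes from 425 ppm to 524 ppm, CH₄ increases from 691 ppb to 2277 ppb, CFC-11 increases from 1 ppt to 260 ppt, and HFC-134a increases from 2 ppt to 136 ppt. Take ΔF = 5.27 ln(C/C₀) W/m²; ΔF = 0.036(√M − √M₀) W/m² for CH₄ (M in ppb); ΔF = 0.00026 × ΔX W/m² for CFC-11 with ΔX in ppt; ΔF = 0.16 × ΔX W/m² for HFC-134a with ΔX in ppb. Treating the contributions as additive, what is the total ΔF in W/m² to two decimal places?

ΔF = 1.96 W/m²

CO₂: 5.27 × ln(524/425) = 5.27 × ln(1.23294) = 5.27 × 0.20940 = 1.1035 W/m².
CH₄: 0.036 × (√2277 − √691) = 0.036 × (47.7179 − 26.2869) = 0.036 × 21.4310 = 0.7715 W/m².
CFC-11: ΔF = 0.00026 × (260 − 1) = 0.00026 × 259 = 0.0673 W/m².
HFC-134a: Δ = 136 − 2 = 134 ppt = 0.134 ppb; ΔF = 0.16 × 0.134 = 0.0214 W/m².
Total ΔF = 1.1035 + 0.7715 + 0.0673 + 0.0214 = 1.9637 W/m².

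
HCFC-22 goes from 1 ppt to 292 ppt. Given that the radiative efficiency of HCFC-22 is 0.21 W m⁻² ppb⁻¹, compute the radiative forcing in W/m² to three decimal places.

HCFC-22: Δ = 292 − 1 = 291 ppt = 0.291 ppb; ΔF = 0.21 × 0.291 = 0.0611 W/m².

ΔF = 0.061 W/m²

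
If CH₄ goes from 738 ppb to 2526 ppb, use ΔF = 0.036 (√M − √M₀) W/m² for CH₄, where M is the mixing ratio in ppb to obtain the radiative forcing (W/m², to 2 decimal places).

CH₄: 0.036 × (√2526 − √738) = 0.036 × (50.2593 − 27.1662) = 0.036 × 23.0931 = 0.8314 W/m².

ΔF = 0.83 W/m²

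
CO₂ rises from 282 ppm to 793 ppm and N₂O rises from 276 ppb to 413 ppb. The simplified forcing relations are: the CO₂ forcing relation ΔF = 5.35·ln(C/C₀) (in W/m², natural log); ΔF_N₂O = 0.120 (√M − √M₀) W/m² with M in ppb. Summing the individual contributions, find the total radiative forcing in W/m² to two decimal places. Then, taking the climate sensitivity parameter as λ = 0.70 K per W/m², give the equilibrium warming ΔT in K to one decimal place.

CO₂: 5.35 × ln(793/282) = 5.35 × ln(2.81206) = 5.35 × 1.03392 = 5.5315 W/m².
N₂O: 0.120 × (√413 − √276) = 0.120 × (20.3224 − 16.6132) = 0.120 × 3.7092 = 0.4451 W/m².
Total ΔF = 5.5315 + 0.4451 = 5.9766 W/m².
ΔT = λ ΔF = 0.70 × 5.98 = 4.1860 K.

ΔF = 5.98 W/m²; ΔT = 4.2 K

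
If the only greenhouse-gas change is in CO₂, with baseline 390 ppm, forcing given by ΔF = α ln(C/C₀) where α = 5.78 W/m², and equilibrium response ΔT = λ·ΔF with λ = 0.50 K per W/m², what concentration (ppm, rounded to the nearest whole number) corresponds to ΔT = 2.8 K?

C ≈ 1028 ppm

Required forcing: ΔF = ΔT/λ = 2.8/0.50 = 5.6000 W/m².
Then ln(C/390) = ΔF/5.78 = 5.6000/5.78 = 0.96886.
So C = 390 × e^0.96886 = 390 × 2.63494 = 1027.63 ppm.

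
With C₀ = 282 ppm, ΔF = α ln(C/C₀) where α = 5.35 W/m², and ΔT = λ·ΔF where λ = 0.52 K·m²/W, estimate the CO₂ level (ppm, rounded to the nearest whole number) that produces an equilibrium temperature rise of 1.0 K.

C ≈ 404 ppm

Required forcing: ΔF = ΔT/λ = 1.0/0.52 = 1.9231 W/m².
Then ln(C/282) = ΔF/5.35 = 1.9231/5.35 = 0.35946.
So C = 282 × e^0.35946 = 282 × 1.43256 = 403.98 ppm.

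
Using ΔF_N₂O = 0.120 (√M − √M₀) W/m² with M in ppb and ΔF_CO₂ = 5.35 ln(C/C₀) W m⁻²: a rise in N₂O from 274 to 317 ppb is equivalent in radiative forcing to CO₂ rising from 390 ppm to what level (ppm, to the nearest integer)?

C ≈ 401 ppm

N₂O forcing: 0.120 × (√317 − √274) = 0.120 × (17.8045 − 16.5529) = 0.120 × 1.2516 = 0.15019 W/m².
Set 5.35 ln(C/390) = 0.15019: ln(C/390) = 0.15019/5.35 = 0.02807, so C = 390 × e^0.02807 = 390 × 1.02847 = 401.10 ppm.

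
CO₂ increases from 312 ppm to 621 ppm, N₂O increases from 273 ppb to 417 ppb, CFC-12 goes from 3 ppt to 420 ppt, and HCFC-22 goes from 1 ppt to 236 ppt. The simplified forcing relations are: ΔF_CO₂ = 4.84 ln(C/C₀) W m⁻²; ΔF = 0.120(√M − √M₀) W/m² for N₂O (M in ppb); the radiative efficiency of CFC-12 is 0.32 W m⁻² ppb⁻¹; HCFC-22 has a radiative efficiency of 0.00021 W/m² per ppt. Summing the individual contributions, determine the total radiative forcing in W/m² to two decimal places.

CO₂: 4.84 × ln(621/312) = 4.84 × ln(1.99038) = 4.84 × 0.68833 = 3.3315 W/m².
N₂O: 0.120 × (√417 − √273) = 0.120 × (20.4206 − 16.5227) = 0.120 × 3.8979 = 0.4677 W/m².
CFC-12: Δ = 420 − 3 = 417 ppt = 0.417 ppb; ΔF = 0.32 × 0.417 = 0.1334 W/m².
HCFC-22: ΔF = 0.00021 × (236 − 1) = 0.00021 × 235 = 0.0494 W/m².
Total ΔF = 3.3315 + 0.4677 + 0.1334 + 0.0494 = 3.9820 W/m².

ΔF = 3.98 W/m²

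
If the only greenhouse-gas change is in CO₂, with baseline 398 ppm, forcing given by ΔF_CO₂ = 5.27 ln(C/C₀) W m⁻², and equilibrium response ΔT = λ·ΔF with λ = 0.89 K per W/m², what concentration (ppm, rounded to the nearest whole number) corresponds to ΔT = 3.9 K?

C ≈ 914 ppm

Required forcing: ΔF = ΔT/λ = 3.9/0.89 = 4.3820 W/m².
Then ln(C/398) = ΔF/5.27 = 4.3820/5.27 = 0.83150.
So C = 398 × e^0.83150 = 398 × 2.29676 = 914.11 ppm.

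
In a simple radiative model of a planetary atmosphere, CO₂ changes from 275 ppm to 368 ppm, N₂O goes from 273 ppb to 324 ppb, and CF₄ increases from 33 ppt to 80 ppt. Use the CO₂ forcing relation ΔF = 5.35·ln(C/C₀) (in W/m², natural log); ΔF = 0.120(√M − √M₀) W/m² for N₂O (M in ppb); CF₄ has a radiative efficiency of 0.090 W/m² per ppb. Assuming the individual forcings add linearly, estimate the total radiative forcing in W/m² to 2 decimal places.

CO₂: 5.35 × ln(368/275) = 5.35 × ln(1.33818) = 5.35 × 0.29131 = 1.5585 W/m².
N₂O: 0.120 × (√324 − √273) = 0.120 × (18.0000 − 16.5227) = 0.120 × 1.4773 = 0.1773 W/m².
CF₄: Δ = 80 − 33 = 47 ppt = 0.047 ppb; ΔF = 0.090 × 0.047 = 0.0042 W/m².
Total ΔF = 1.5585 + 0.1773 + 0.0042 = 1.7400 W/m².

ΔF = 1.74 W/m²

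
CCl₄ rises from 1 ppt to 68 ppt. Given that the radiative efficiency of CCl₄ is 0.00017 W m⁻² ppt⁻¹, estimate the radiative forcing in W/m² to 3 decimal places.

CCl₄: ΔF = 0.00017 × (68 − 1) = 0.00017 × 67 = 0.0114 W/m².

ΔF = 0.011 W/m²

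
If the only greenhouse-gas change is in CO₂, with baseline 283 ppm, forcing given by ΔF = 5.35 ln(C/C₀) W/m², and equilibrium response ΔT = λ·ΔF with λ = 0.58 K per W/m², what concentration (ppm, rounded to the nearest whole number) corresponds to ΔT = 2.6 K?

Required forcing: ΔF = ΔT/λ = 2.6/0.58 = 4.4828 W/m².
Then ln(C/283) = ΔF/5.35 = 4.4828/5.35 = 0.83791.
So C = 283 × e^0.83791 = 283 × 2.31153 = 654.16 ppm.

C ≈ 654 ppm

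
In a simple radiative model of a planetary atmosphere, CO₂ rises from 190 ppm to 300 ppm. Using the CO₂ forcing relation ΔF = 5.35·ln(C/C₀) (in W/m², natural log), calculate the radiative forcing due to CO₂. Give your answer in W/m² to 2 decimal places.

CO₂: 5.35 × ln(300/190) = 5.35 × ln(1.57895) = 5.35 × 0.45676 = 2.4437 W/m².

ΔF = 2.44 W/m²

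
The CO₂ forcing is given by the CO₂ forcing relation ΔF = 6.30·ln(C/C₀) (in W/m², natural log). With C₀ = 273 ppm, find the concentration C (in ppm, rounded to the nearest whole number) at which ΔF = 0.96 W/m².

C ≈ 318 ppm

Set 6.30 ln(C/273) = 0.96, so ln(C/273) = 0.96/6.30 = 0.15238.
Then C/273 = e^0.15238 = 1.16460, giving C = 273 × 1.16460 = 317.94 ppm.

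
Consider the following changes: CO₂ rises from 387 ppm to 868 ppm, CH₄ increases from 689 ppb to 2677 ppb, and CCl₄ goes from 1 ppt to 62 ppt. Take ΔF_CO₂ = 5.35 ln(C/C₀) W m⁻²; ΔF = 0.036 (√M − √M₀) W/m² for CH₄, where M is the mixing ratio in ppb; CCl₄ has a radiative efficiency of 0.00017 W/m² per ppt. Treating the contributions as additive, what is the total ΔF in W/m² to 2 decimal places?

CO₂: 5.35 × ln(868/387) = 5.35 × ln(2.24289) = 5.35 × 0.80777 = 4.3216 W/m².
CH₄: 0.036 × (√2677 − √689) = 0.036 × (51.7397 − 26.2488) = 0.036 × 25.4909 = 0.9177 W/m².
CCl₄: ΔF = 0.00017 × (62 − 1) = 0.00017 × 61 = 0.0104 W/m².
Total ΔF = 4.3216 + 0.9177 + 0.0104 = 5.2497 W/m².

ΔF = 5.25 W/m²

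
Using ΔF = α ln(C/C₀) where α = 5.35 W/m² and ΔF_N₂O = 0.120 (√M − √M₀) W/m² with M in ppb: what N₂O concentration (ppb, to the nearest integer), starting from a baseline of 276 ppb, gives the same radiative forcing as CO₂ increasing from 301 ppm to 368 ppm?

CO₂ forcing: 5.35 × ln(368/301) = 5.35 × 0.200973 = 1.07521 W/m².
Set 0.120(√M − √276) = 1.07521: √M = 1.07521/0.120 + √276 = 8.9601 + 16.6132 = 25.5733.
M = (25.5733)² = 653.99 ppb.

M ≈ 654 ppb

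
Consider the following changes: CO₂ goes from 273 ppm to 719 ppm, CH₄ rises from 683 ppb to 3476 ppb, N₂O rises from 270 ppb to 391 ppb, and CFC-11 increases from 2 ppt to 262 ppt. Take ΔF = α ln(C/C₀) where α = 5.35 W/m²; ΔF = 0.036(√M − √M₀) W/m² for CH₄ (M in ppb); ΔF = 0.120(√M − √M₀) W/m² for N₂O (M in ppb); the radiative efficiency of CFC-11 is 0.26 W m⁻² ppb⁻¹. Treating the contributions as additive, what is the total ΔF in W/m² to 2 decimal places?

ΔF = 6.83 W/m²

CO₂: 5.35 × ln(719/273) = 5.35 × ln(2.63370) = 5.35 × 0.96839 = 5.1809 W/m².
CH₄: 0.036 × (√3476 − √683) = 0.036 × (58.9576 − 26.1343) = 0.036 × 32.8233 = 1.1816 W/m².
N₂O: 0.120 × (√391 − √270) = 0.120 × (19.7737 − 16.4317) = 0.120 × 3.3420 = 0.4010 W/m².
CFC-11: Δ = 262 − 2 = 260 ppt = 0.260 ppb; ΔF = 0.26 × 0.260 = 0.0676 W/m².
Total ΔF = 5.1809 + 1.1816 + 0.4010 + 0.0676 = 6.8311 W/m².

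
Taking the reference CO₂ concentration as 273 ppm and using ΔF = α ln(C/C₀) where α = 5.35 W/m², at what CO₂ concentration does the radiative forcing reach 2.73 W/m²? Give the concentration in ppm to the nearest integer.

Set 5.35 ln(C/273) = 2.73, so ln(C/273) = 2.73/5.35 = 0.51028.
Then C/273 = e^0.51028 = 1.66576, giving C = 273 × 1.66576 = 454.75 ppm.

C ≈ 455 ppm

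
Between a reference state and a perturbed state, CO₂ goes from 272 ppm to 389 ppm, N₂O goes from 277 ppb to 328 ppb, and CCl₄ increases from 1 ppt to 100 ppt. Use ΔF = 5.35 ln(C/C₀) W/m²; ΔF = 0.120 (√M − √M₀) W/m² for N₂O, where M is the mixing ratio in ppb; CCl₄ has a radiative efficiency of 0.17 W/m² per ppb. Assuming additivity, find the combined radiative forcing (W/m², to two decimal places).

CO₂: 5.35 × ln(389/272) = 5.35 × ln(1.43015) = 5.35 × 0.35778 = 1.9141 W/m².
N₂O: 0.120 × (√328 − √277) = 0.120 × (18.1108 − 16.6433) = 0.120 × 1.4675 = 0.1761 W/m².
CCl₄: Δ = 100 − 1 = 99 ppt = 0.099 ppb; ΔF = 0.17 × 0.099 = 0.0168 W/m².
Total ΔF = 1.9141 + 0.1761 + 0.0168 = 2.1070 W/m².

ΔF = 2.11 W/m²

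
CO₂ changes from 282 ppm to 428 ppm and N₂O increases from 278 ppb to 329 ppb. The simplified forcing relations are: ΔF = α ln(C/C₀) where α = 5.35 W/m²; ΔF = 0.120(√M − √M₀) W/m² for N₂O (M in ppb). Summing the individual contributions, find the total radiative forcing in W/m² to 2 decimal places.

CO₂: 5.35 × ln(428/282) = 5.35 × ln(1.51773) = 5.35 × 0.41722 = 2.2321 W/m².
N₂O: 0.120 × (√329 − √278) = 0.120 × (18.1384 − 16.6733) = 0.120 × 1.4651 = 0.1758 W/m².
Total ΔF = 2.2321 + 0.1758 = 2.4079 W/m².

ΔF = 2.41 W/m²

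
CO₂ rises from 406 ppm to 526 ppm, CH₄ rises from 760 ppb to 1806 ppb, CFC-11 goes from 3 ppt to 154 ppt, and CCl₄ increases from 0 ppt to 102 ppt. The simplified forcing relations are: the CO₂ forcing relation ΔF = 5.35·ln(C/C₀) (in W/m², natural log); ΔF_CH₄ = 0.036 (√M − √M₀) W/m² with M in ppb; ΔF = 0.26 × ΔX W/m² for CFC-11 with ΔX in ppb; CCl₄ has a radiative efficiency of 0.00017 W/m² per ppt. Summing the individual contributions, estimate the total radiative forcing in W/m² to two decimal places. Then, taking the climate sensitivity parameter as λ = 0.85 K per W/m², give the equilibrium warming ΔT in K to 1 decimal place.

ΔF = 1.98 W/m²; ΔT = 1.7 K

CO₂: 5.35 × ln(526/406) = 5.35 × ln(1.29557) = 5.35 × 0.25895 = 1.3854 W/m².
CH₄: 0.036 × (√1806 − √760) = 0.036 × (42.4971 − 27.5681) = 0.036 × 14.9290 = 0.5374 W/m².
CFC-11: Δ = 154 − 3 = 151 ppt = 0.151 ppb; ΔF = 0.26 × 0.151 = 0.0393 W/m².
CCl₄: ΔF = 0.00017 × (102 − 0) = 0.00017 × 102 = 0.0173 W/m².
Total ΔF = 1.3854 + 0.5374 + 0.0393 + 0.0173 = 1.9794 W/m².
ΔT = λ ΔF = 0.85 × 1.98 = 1.6830 K.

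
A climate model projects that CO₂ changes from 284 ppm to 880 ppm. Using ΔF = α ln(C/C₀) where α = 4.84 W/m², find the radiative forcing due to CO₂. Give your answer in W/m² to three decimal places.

CO₂: 4.84 × ln(880/284) = 4.84 × ln(3.09859) = 4.84 × 1.13095 = 5.4738 W/m².

ΔF = 5.474 W/m²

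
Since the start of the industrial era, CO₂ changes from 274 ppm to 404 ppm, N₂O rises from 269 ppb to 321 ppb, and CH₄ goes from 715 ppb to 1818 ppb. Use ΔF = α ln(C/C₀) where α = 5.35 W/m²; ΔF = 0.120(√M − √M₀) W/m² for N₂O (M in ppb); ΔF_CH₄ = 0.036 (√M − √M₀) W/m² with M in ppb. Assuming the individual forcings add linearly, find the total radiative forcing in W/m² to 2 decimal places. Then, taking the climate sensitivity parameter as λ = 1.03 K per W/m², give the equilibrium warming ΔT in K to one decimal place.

CO₂: 5.35 × ln(404/274) = 5.35 × ln(1.47445) = 5.35 × 0.38829 = 2.0774 W/m².
N₂O: 0.120 × (√321 − √269) = 0.120 × (17.9165 − 16.4012) = 0.120 × 1.5153 = 0.1818 W/m².
CH₄: 0.036 × (√1818 − √715) = 0.036 × (42.6380 − 26.7395) = 0.036 × 15.8985 = 0.5723 W/m².
Total ΔF = 2.0774 + 0.1818 + 0.5723 = 2.8315 W/m².
ΔT = λ ΔF = 1.03 × 2.83 = 2.9149 K.

ΔF = 2.83 W/m²; ΔT = 2.9 K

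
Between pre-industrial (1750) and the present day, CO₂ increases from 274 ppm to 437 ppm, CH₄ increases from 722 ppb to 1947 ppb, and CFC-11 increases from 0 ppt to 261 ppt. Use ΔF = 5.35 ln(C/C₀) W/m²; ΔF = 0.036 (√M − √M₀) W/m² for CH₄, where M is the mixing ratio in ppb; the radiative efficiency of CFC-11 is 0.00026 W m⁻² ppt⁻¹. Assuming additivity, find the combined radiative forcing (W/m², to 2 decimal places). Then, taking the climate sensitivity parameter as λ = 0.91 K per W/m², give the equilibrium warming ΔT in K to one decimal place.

CO₂: 5.35 × ln(437/274) = 5.35 × ln(1.59489) = 5.35 × 0.46680 = 2.4974 W/m².
CH₄: 0.036 × (√1947 − √722) = 0.036 × (44.1248 − 26.8701) = 0.036 × 17.2547 = 0.6212 W/m².
CFC-11: ΔF = 0.00026 × (261 − 0) = 0.00026 × 261 = 0.0679 W/m².
Total ΔF = 2.4974 + 0.6212 + 0.0679 = 3.1865 W/m².
ΔT = λ ΔF = 0.91 × 3.19 = 2.9029 K.

ΔF = 3.19 W/m²; ΔT = 2.9 K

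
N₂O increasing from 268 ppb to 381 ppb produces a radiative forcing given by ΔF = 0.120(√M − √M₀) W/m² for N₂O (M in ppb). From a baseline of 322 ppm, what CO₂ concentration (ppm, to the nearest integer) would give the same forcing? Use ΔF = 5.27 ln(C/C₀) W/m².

C ≈ 346 ppm

N₂O forcing: 0.120 × (√381 − √268) = 0.120 × (19.5192 − 16.3707) = 0.120 × 3.1485 = 0.37782 W/m².
Set 5.27 ln(C/322) = 0.37782: ln(C/322) = 0.37782/5.27 = 0.07169, so C = 322 × e^0.07169 = 322 × 1.07432 = 345.93 ppm.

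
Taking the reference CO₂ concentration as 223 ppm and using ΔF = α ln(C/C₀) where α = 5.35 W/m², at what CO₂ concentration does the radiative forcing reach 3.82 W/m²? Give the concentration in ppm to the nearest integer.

C ≈ 455 ppm

Set 5.35 ln(C/223) = 3.82, so ln(C/223) = 3.82/5.35 = 0.71402.
Then C/223 = e^0.71402 = 2.04218, giving C = 223 × 2.04218 = 455.41 ppm.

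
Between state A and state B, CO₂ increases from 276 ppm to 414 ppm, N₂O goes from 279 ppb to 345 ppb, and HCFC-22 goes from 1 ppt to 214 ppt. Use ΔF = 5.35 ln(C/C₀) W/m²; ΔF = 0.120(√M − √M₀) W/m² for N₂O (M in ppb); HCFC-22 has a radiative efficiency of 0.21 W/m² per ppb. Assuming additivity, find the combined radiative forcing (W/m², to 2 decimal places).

CO₂: 5.35 × ln(414/276) = 5.35 × ln(1.50000) = 5.35 × 0.40547 = 2.1693 W/m².
N₂O: 0.120 × (√345 − √279) = 0.120 × (18.5742 − 16.7033) = 0.120 × 1.8709 = 0.2245 W/m².
HCFC-22: Δ = 214 − 1 = 213 ppt = 0.213 ppb; ΔF = 0.21 × 0.213 = 0.0447 W/m².
Total ΔF = 2.1693 + 0.2245 + 0.0447 = 2.4385 W/m².

ΔF = 2.44 W/m²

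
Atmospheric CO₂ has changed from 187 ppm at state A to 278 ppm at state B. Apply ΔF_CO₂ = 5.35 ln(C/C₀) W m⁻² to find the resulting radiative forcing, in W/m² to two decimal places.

CO₂ absorption bands are partially saturated, so forcing scales with the logarithm of the concentration ratio.
CO₂: 5.35 × ln(278/187) = 5.35 × ln(1.48663) = 5.35 × 0.39651 = 2.1213 W/m².

ΔF = 2.12 W/m²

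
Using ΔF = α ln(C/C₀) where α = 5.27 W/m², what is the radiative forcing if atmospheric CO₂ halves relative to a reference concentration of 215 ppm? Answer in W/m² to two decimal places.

Because the forcing depends only on the ratio C/C₀, the initial concentration does not enter.
ΔF = 5.27 × ln(0.5) = 5.27 × -0.69315 = -3.6529 W/m².

ΔF = -3.65 W/m²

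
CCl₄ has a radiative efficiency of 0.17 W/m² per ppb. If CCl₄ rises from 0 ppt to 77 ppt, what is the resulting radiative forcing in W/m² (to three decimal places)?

CCl₄: Δ = 77 − 0 = 77 ppt = 0.077 ppb; ΔF = 0.17 × 0.077 = 0.0131 W/m².

ΔF = 0.013 W/m²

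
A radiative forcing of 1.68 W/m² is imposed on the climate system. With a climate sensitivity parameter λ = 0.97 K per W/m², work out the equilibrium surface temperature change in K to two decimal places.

ΔT = λ ΔF = 0.97 × 1.68 = 1.6296 K.

ΔT = 1.63 K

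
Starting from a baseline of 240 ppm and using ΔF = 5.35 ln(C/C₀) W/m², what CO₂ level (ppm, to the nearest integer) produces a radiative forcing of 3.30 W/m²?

C ≈ 445 ppm

Set 5.35 ln(C/240) = 3.30, so ln(C/240) = 3.30/5.35 = 0.61682.
Then C/240 = e^0.61682 = 1.85303, giving C = 240 × 1.85303 = 444.73 ppm.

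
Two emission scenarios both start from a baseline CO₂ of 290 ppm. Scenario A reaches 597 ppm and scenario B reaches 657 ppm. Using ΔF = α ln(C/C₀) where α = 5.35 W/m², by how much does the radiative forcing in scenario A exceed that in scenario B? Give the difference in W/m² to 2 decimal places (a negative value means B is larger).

ΔF_A − ΔF_B = -0.51 W/m²

ΔF_A = 5.35 ln(597/290) = 5.35 × 0.72204 = 3.8629 W/m².
ΔF_B = 5.35 ln(657/290) = 5.35 × 0.81780 = 4.3752 W/m².
Difference: 3.8629 − 4.3752 = -0.5123 W/m².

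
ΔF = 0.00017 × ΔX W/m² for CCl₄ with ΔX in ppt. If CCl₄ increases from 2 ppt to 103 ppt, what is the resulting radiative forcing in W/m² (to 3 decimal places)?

CCl₄: ΔF = 0.00017 × (103 − 2) = 0.00017 × 101 = 0.0172 W/m².

ΔF = 0.017 W/m²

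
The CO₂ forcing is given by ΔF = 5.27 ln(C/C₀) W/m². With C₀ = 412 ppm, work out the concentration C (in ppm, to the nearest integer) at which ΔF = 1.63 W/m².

C ≈ 561 ppm

Set 5.27 ln(C/412) = 1.63, so ln(C/412) = 1.63/5.27 = 0.30930.
Then C/412 = e^0.30930 = 1.36247, giving C = 412 × 1.36247 = 561.34 ppm.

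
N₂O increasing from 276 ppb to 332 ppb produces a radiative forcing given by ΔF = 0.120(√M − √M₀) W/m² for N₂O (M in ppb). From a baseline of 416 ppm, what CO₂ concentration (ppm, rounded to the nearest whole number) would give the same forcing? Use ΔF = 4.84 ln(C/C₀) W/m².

C ≈ 433 ppm

N₂O forcing: 0.120 × (√332 − √276) = 0.120 × (18.2209 − 16.6132) = 0.120 × 1.6077 = 0.19292 W/m².
Set 4.84 ln(C/416) = 0.19292: ln(C/416) = 0.19292/4.84 = 0.03986, so C = 416 × e^0.03986 = 416 × 1.04067 = 432.92 ppm.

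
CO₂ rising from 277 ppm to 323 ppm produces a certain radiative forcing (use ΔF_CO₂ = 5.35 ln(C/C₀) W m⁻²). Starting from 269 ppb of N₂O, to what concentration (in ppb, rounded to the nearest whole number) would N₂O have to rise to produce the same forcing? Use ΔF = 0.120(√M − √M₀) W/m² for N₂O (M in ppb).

M ≈ 541 ppb

CO₂ forcing: 5.35 × ln(323/277) = 5.35 × 0.153635 = 0.82195 W/m².
Set 0.120(√M − √269) = 0.82195: √M = 0.82195/0.120 + √269 = 6.8496 + 16.4012 = 23.2508.
M = (23.2508)² = 540.60 ppb.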